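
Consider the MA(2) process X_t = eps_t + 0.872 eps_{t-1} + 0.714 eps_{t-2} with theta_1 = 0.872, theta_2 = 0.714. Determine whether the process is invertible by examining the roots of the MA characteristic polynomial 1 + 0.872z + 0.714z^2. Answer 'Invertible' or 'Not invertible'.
\text{Invertible}

The MA(q) characteristic polynomial is P(z) = 1 + 0.872z + 0.714z^2.
Invertibility requires all roots to lie outside the unit circle, i.e. |z| > 1 for every root.
Set 1 + (0.872) z + (0.714) z^2 = 0, i.e. a z^2 + b z + c = 0 with a = 0.714, b = 0.872, c = 1.
Discriminant D = b^2 - 4ac = (0.872)^2 - 4*(0.714)*1 = 0.760384 - (2.856) = -2.095616.
D < 0, so the roots are the complex-conjugate pair z = (-b +/- i sqrt(-D)) / (2a) = -0.6106 +/- 1.0137i.
For a conjugate pair |z|^2 = z * conj(z) = (product of roots) = c/a = 1/(0.714) = 1.40056, so |z| = sqrt(1.40056) = 1.1835 for both roots.
Moduli of all roots: 1.1835, 1.1835.
All moduli strictly greater than 1? Yes.
Verdict: Invertible.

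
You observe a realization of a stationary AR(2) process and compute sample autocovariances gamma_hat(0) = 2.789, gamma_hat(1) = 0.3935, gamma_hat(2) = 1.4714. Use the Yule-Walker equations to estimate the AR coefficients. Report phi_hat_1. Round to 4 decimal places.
\hat\phi_{1} = 0.0680

The Yule-Walker equations for an AR(p) process read, in matrix form,
  Gamma_p phi = r_p,   with   (Gamma_p)_{ij} = gamma(|i - j|),
                       (r_p)_i = gamma(i),   i,j = 1..p.
Substitute the sample gammas (Toeplitz matrix and right-hand side of size 2):
  Gamma_p = [[2.789, 0.3935], [0.3935, 2.789]]
  r_p     = [0.3935, 1.4714]
Written out:
  2.789 phi_1 + 0.3935 phi_2 = 0.3935
  0.3935 phi_1 + 2.789 phi_2 = 1.4714
Solve by Cramer's rule:
  det = gamma(0)^2 - gamma(1)^2 = (2.789)^2 - (0.3935)^2 = 7.778521 - 0.15484225 = 7.62367875
  phi_hat_1 = [gamma(1) gamma(0) - gamma(1) gamma(2)] / det = [(0.3935)(2.789) - (0.3935)(1.4714)] / 7.62367875 = 0.5184756 / 7.62367875 = 0.068
  phi_hat_2 = [gamma(0) gamma(2) - gamma(1)^2] / det = [(2.789)(1.4714) - (0.3935)^2] / 7.62367875 = 3.94889235 / 7.62367875 = 0.518
So phi_hat = [0.0680, 0.5180].
Therefore phi_hat_1 = 0.0680.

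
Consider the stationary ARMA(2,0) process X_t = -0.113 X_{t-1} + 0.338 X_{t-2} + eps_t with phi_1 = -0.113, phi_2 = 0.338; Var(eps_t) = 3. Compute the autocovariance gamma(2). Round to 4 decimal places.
\gamma(2) = 1.2464

Multiply the model equation by X_{t-k} and take expectations. With theta_0 = psi_0 = 1 and psi_j the MA(infinity) weights, this gives
  gamma(k) - sum_i phi_i gamma(k-i) = c_k,
  c_k = sigma^2 * sum_{j=k..q} theta_j psi_{j-k}   (c_k = 0 for k > q),
using gamma(-m) = gamma(m).
Pure AR (q = 0): c_0 = sigma^2 = 3, c_k = 0 for k >= 1.
Equations for k = 0, 1, 2 (AR order 2, c_2 = 0):
  (E0) gamma(0) = phi_1 gamma(1) + phi_2 gamma(2) + c_0
  (E1) gamma(1) = phi_1 gamma(0) + phi_2 gamma(1) + c_1
  (E2) gamma(2) = phi_1 gamma(1) + phi_2 gamma(0)
From (E1): gamma(1) = A gamma(0) + B with
  A = phi_1 / (1 - phi_2) = -0.113 / 0.662 = -0.170695,   B = c_1 / (1 - phi_2) = 0 / 0.662 = 0.
Insert (E2) into (E0): gamma(0) (1 - phi_2^2) = phi_1 (1 + phi_2) gamma(1) + c_0.
  phi_1 (1 + phi_2) = (-0.113)(1.338) = -0.151194,   1 - phi_2^2 = 0.885756.
Replace gamma(1) by A gamma(0) + B and collect gamma(0):
  gamma(0) [0.885756 - (-0.151194)(-0.170695)] = c_0 = 3
  gamma(0) * 0.859948 = 3
  gamma(0) = 3 / 0.859948 = 3.488583.
  gamma(1) = A gamma(0) = (-0.170695)(3.488583) = -0.595483.
  gamma(2) = phi_1 gamma(1) + phi_2 gamma(0) = (-0.113)(-0.595483) + (0.338)(3.488583) = 1.246431.
Therefore gamma(2) = 1.2464 (to 4 decimal places).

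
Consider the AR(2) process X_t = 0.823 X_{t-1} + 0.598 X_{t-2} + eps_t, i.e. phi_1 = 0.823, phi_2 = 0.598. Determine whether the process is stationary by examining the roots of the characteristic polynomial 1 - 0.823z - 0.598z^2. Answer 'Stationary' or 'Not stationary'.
\text{Not stationary}

The AR(p) characteristic polynomial is P(z) = 1 - 0.823z - 0.598z^2.
Stationarity requires all roots to lie outside the unit circle, i.e. |z| > 1 for every root.
Set 1 + (-0.823) z + (-0.598) z^2 = 0, i.e. a z^2 + b z + c = 0 with a = -0.598, b = -0.823, c = 1.
Discriminant D = b^2 - 4ac = (-0.823)^2 - 4*(-0.598)*1 = 0.677329 - (-2.392) = 3.069329.
D >= 0, so the roots are real: z = (-b +/- sqrt(D)) / (2a) = (0.823 +/- 1.75195) / (-1.196).
  z_1 = (0.823 + 1.75195) / (-1.196) = -2.153,   |z_1| = 2.153.
  z_2 = (0.823 - 1.75195) / (-1.196) = 0.7767,   |z_2| = 0.7767.
Moduli of all roots: 2.1530, 0.7767.
All moduli strictly greater than 1? No.
Verdict: Not stationary.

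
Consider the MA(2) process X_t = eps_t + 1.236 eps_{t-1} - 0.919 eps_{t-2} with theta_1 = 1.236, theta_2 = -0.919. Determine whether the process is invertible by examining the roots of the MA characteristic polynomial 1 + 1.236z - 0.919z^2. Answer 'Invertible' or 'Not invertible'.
\text{Not invertible}

The MA(q) characteristic polynomial is P(z) = 1 + 1.236z - 0.919z^2.
Invertibility requires all roots to lie outside the unit circle, i.e. |z| > 1 for every root.
Set 1 + (1.236) z + (-0.919) z^2 = 0, i.e. a z^2 + b z + c = 0 with a = -0.919, b = 1.236, c = 1.
Discriminant D = b^2 - 4ac = (1.236)^2 - 4*(-0.919)*1 = 1.527696 - (-3.676) = 5.203696.
D >= 0, so the roots are real: z = (-b +/- sqrt(D)) / (2a) = (-1.236 +/- 2.281161) / (-1.838).
  z_1 = (-1.236 + 2.281161) / (-1.838) = -0.5686,   |z_1| = 0.5686.
  z_2 = (-1.236 - 2.281161) / (-1.838) = 1.9136,   |z_2| = 1.9136.
Moduli of all roots: 0.5686, 1.9136.
All moduli strictly greater than 1? No.
Verdict: Not invertible.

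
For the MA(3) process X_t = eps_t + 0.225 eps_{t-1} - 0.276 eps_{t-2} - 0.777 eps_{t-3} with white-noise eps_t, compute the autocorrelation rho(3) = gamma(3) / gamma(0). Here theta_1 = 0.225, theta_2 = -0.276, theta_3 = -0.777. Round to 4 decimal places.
\rho(3) = -0.4490

For an MA(q) process with theta_0 = 1, the autocovariance is
  gamma(k) = sigma^2 * sum_{i=0..q-k} theta_i * theta_{i+k},
and rho(k) = gamma(k) / gamma(0). Sigma^2 cancels.
  numerator   = (1)*(-0.777) = -0.777.
  denominator = (1)^2 + (0.225)^2 + (-0.276)^2 + (-0.777)^2 = 1.73053.
  rho(3) = -0.777 / 1.73053 = -0.4490.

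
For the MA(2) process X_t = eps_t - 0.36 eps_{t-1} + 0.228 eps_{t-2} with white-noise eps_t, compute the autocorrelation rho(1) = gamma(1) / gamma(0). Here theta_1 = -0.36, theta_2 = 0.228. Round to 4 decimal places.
\rho(1) = -0.3741

For an MA(q) process with theta_0 = 1, the autocovariance is
  gamma(k) = sigma^2 * sum_{i=0..q-k} theta_i * theta_{i+k},
and rho(k) = gamma(k) / gamma(0). Sigma^2 cancels.
  numerator   = (1)*(-0.36) + (-0.36)*(0.228) = -0.44208.
  denominator = (1)^2 + (-0.36)^2 + (0.228)^2 = 1.181584.
  rho(1) = -0.44208 / 1.181584 = -0.3741.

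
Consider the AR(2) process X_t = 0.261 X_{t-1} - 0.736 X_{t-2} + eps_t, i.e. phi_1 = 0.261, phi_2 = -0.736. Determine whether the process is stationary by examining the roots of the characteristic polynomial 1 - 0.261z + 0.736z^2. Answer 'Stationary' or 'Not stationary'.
\text{Stationary}

The AR(p) characteristic polynomial is P(z) = 1 - 0.261z + 0.736z^2.
Stationarity requires all roots to lie outside the unit circle, i.e. |z| > 1 for every root.
Set 1 + (-0.261) z + (0.736) z^2 = 0, i.e. a z^2 + b z + c = 0 with a = 0.736, b = -0.261, c = 1.
Discriminant D = b^2 - 4ac = (-0.261)^2 - 4*(0.736)*1 = 0.068121 - (2.944) = -2.875879.
D < 0, so the roots are the complex-conjugate pair z = (-b +/- i sqrt(-D)) / (2a) = 0.1773 +/- 1.1521i.
For a conjugate pair |z|^2 = z * conj(z) = (product of roots) = c/a = 1/(0.736) = 1.358696, so |z| = sqrt(1.358696) = 1.1656 for both roots.
Moduli of all roots: 1.1656, 1.1656.
All moduli strictly greater than 1? Yes.
Verdict: Stationary.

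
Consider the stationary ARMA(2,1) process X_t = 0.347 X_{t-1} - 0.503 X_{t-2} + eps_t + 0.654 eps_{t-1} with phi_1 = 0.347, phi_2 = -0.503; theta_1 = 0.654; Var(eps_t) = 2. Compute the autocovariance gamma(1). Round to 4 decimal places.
\gamma(1) = 1.9996

Multiply the model equation by X_{t-k} and take expectations. With theta_0 = psi_0 = 1 and psi_j the MA(infinity) weights, this gives
  gamma(k) - sum_i phi_i gamma(k-i) = c_k,
  c_k = sigma^2 * sum_{j=k..q} theta_j psi_{j-k}   (c_k = 0 for k > q),
using gamma(-m) = gamma(m).
psi-weights needed (psi_j = theta_j + sum_i phi_i psi_{j-i}):
  psi_1 = theta_1 + phi_1 = 0.654 + (0.347) = 1.001
Right-hand sides:
  c_0 = sigma^2 (1 + theta_1 psi_1) = 2 * (1 + (0.654)(1.001)) = 2 * 1.654654 = 3.309308
  c_1 = sigma^2 theta_1 = 2 * (0.654) = 1.308
  c_2 = 0
Equations for k = 0, 1, 2 (AR order 2, c_2 = 0):
  (E0) gamma(0) = phi_1 gamma(1) + phi_2 gamma(2) + c_0
  (E1) gamma(1) = phi_1 gamma(0) + phi_2 gamma(1) + c_1
  (E2) gamma(2) = phi_1 gamma(1) + phi_2 gamma(0)
From (E1): gamma(1) = A gamma(0) + B with
  A = phi_1 / (1 - phi_2) = 0.347 / 1.503 = 0.230872,   B = c_1 / (1 - phi_2) = 1.308 / 1.503 = 0.870259.
Insert (E2) into (E0): gamma(0) (1 - phi_2^2) = phi_1 (1 + phi_2) gamma(1) + c_0.
  phi_1 (1 + phi_2) = (0.347)(0.497) = 0.172459,   1 - phi_2^2 = 0.746991.
Replace gamma(1) by A gamma(0) + B and collect gamma(0):
  gamma(0) [0.746991 - (0.172459)(0.230872)] = (0.172459)(0.870259) + 3.309308
  gamma(0) * 0.707175 = 3.459392
  gamma(0) = 3.459392 / 0.707175 = 4.891846.
  gamma(1) = A gamma(0) + B = (0.230872)(4.891846) + (0.870259) = 1.999648.
Therefore gamma(1) = 1.9996 (to 4 decimal places).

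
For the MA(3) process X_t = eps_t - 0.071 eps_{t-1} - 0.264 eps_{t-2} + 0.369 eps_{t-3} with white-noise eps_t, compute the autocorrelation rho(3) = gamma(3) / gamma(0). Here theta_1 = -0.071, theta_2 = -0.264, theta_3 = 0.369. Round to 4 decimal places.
\rho(3) = 0.3047

For an MA(q) process with theta_0 = 1, the autocovariance is
  gamma(k) = sigma^2 * sum_{i=0..q-k} theta_i * theta_{i+k},
and rho(k) = gamma(k) / gamma(0). Sigma^2 cancels.
  numerator   = (1)*(0.369) = 0.369.
  denominator = (1)^2 + (-0.071)^2 + (-0.264)^2 + (0.369)^2 = 1.210898.
  rho(3) = 0.369 / 1.210898 = 0.3047.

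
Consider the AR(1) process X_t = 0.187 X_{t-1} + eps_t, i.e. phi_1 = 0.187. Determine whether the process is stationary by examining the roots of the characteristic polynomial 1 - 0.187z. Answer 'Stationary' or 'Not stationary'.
\text{Stationary}

The AR(p) characteristic polynomial is P(z) = 1 - 0.187z.
Stationarity requires all roots to lie outside the unit circle, i.e. |z| > 1 for every root.
This is linear in z: 1 + (-0.187) z = 0  =>  z = -1/(-0.187) = 5.347594,  |z| = 5.347594.
Moduli of all roots: 5.3476.
All moduli strictly greater than 1? Yes.
Verdict: Stationary.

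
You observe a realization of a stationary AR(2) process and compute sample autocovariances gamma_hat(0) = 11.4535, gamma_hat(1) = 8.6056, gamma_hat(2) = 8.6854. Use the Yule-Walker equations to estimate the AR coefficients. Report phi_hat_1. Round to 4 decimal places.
\hat\phi_{1} = 0.4170

The Yule-Walker equations for an AR(p) process read, in matrix form,
  Gamma_p phi = r_p,   with   (Gamma_p)_{ij} = gamma(|i - j|),
                       (r_p)_i = gamma(i),   i,j = 1..p.
Substitute the sample gammas (Toeplitz matrix and right-hand side of size 2):
  Gamma_p = [[11.4535, 8.6056], [8.6056, 11.4535]]
  r_p     = [8.6056, 8.6854]
Written out:
  11.4535 phi_1 + 8.6056 phi_2 = 8.6056
  8.6056 phi_1 + 11.4535 phi_2 = 8.6854
Solve by Cramer's rule:
  det = gamma(0)^2 - gamma(1)^2 = (11.4535)^2 - (8.6056)^2 = 131.18266225 - 74.05635136 = 57.12631089
  phi_hat_1 = [gamma(1) gamma(0) - gamma(1) gamma(2)] / det = [(8.6056)(11.4535) - (8.6056)(8.6854)] / 57.12631089 = 23.82116136 / 57.12631089 = 0.417
  phi_hat_2 = [gamma(0) gamma(2) - gamma(1)^2] / det = [(11.4535)(8.6854) - (8.6056)^2] / 57.12631089 = 25.42187754 / 57.12631089 = 0.445
So phi_hat = [0.4170, 0.4450].
Therefore phi_hat_1 = 0.4170.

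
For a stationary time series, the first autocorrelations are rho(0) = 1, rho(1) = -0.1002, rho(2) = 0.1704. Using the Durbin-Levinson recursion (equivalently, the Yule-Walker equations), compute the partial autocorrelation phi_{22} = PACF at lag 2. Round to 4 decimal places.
\phi_{22} = 0.1620

The PACF at lag k is phi_{kk}, the last component of the solution
to the Yule-Walker system G_k phi = r_k where
  (G_k)_{ij} = rho(|i - j|), (r_k)_i = rho(i), i,j = 1..k.
Equivalently, Durbin-Levinson gives phi_{kk} iteratively:
  phi_{11} = rho(1)
  phi_{kk} = [rho(k) - sum_{j=1..k-1} phi_{k-1,j} rho(k-j)]
            / [1 - sum_{j=1..k-1} phi_{k-1,j} rho(j)],
  phi_{k,j} = phi_{k-1,j} - phi_{kk} phi_{k-1,k-j},  j = 1..k-1.
Step k = 1:
  phi_11 = rho(1) = -0.1002.
Step k = 2:
  phi_22 = [rho(2) - phi_11 rho(1)] / [1 - phi_11 rho(1)] = [0.1704 - (-0.1002)(-0.1002)] / [1 - (-0.1002)(-0.1002)]
         = 0.16035996 / 0.98995996 = 0.162.
Therefore phi_{22} = 0.1620.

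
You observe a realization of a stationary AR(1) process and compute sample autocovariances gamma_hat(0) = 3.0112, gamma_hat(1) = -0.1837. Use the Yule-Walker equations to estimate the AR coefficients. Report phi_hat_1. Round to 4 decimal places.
\hat\phi_{1} = -0.0610

The Yule-Walker equations for an AR(p) process read, in matrix form,
  Gamma_p phi = r_p,   with   (Gamma_p)_{ij} = gamma(|i - j|),
                       (r_p)_i = gamma(i),   i,j = 1..p.
Substitute the sample gammas (Toeplitz matrix and right-hand side of size 1):
  Gamma_p = [[3.0112]]
  r_p     = [-0.1837]
With p = 1 this is the single equation gamma(0) phi_1 = gamma(1):
  phi_hat_1 = gamma(1) / gamma(0) = -0.1837 / 3.0112 = -0.0610.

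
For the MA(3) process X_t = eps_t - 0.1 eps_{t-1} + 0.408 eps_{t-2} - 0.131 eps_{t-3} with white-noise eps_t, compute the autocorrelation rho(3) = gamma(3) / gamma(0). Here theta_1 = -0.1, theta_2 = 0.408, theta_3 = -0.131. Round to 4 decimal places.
\rho(3) = -0.1097

For an MA(q) process with theta_0 = 1, the autocovariance is
  gamma(k) = sigma^2 * sum_{i=0..q-k} theta_i * theta_{i+k},
and rho(k) = gamma(k) / gamma(0). Sigma^2 cancels.
  numerator   = (1)*(-0.131) = -0.131.
  denominator = (1)^2 + (-0.1)^2 + (0.408)^2 + (-0.131)^2 = 1.193625.
  rho(3) = -0.131 / 1.193625 = -0.1097.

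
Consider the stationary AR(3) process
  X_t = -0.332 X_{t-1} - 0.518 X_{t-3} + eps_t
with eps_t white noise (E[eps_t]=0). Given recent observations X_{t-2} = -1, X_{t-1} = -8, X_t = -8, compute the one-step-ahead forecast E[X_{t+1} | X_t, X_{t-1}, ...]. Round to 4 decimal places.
E[X_{t+1} \mid \mathcal F_t] = 3.1740

For an AR(p) model X_t = c + sum_i phi_i X_{t-i} + eps_t, the
one-step-ahead conditional mean is
  E[X_{t+1} | X_t, ...] = c + sum_i phi_i X_{t+1-i}.
Substitute known values:
  E[X_{t+1} | ...] = (-0.332) * (-8) + (-0) * (-8) + (-0.518) * (-1)
                   = 3.1740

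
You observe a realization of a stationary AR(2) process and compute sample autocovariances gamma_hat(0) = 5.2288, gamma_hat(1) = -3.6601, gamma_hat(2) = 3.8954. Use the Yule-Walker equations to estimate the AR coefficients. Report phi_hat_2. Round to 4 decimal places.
\hat\phi_{2} = 0.5000

The Yule-Walker equations for an AR(p) process read, in matrix form,
  Gamma_p phi = r_p,   with   (Gamma_p)_{ij} = gamma(|i - j|),
                       (r_p)_i = gamma(i),   i,j = 1..p.
Substitute the sample gammas (Toeplitz matrix and right-hand side of size 2):
  Gamma_p = [[5.2288, -3.6601], [-3.6601, 5.2288]]
  r_p     = [-3.6601, 3.8954]
Written out:
  5.2288 phi_1 - 3.6601 phi_2 = -3.6601
  -3.6601 phi_1 + 5.2288 phi_2 = 3.8954
Solve by Cramer's rule:
  det = gamma(0)^2 - gamma(1)^2 = (5.2288)^2 - (-3.6601)^2 = 27.34034944 - 13.39633201 = 13.94401743
  phi_hat_1 = [gamma(1) gamma(0) - gamma(1) gamma(2)] / det = [(-3.6601)(5.2288) - (-3.6601)(3.8954)] / 13.94401743 = -4.88037734 / 13.94401743 = -0.35
  phi_hat_2 = [gamma(0) gamma(2) - gamma(1)^2] / det = [(5.2288)(3.8954) - (-3.6601)^2] / 13.94401743 = 6.97193551 / 13.94401743 = 0.5
So phi_hat = [-0.3500, 0.5000].
Therefore phi_hat_2 = 0.5000.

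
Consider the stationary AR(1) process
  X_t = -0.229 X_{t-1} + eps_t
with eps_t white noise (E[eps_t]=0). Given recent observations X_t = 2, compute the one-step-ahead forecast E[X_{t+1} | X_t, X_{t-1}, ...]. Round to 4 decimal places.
E[X_{t+1} \mid \mathcal F_t] = -0.4580

For an AR(p) model X_t = c + sum_i phi_i X_{t-i} + eps_t, the
one-step-ahead conditional mean is
  E[X_{t+1} | X_t, ...] = c + sum_i phi_i X_{t+1-i}.
Substitute known values:
  E[X_{t+1} | ...] = (-0.229) * (2)
                   = -0.4580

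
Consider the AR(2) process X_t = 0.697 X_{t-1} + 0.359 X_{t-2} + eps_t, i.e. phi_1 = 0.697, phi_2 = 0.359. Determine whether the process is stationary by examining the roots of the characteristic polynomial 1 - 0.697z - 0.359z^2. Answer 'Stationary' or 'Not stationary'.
\text{Not stationary}

The AR(p) characteristic polynomial is P(z) = 1 - 0.697z - 0.359z^2.
Stationarity requires all roots to lie outside the unit circle, i.e. |z| > 1 for every root.
Set 1 + (-0.697) z + (-0.359) z^2 = 0, i.e. a z^2 + b z + c = 0 with a = -0.359, b = -0.697, c = 1.
Discriminant D = b^2 - 4ac = (-0.697)^2 - 4*(-0.359)*1 = 0.485809 - (-1.436) = 1.921809.
D >= 0, so the roots are real: z = (-b +/- sqrt(D)) / (2a) = (0.697 +/- 1.386293) / (-0.718).
  z_1 = (0.697 + 1.386293) / (-0.718) = -2.9015,   |z_1| = 2.9015.
  z_2 = (0.697 - 1.386293) / (-0.718) = 0.96,   |z_2| = 0.96.
Moduli of all roots: 2.9015, 0.9600.
All moduli strictly greater than 1? No.
Verdict: Not stationary.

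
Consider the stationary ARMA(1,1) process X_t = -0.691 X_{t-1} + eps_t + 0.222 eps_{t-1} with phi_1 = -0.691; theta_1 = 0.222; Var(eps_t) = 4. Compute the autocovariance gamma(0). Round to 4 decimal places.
\gamma(0) = 5.6839

Multiply the model equation by X_{t-k} and take expectations. With theta_0 = psi_0 = 1 and psi_j the MA(infinity) weights, this gives
  gamma(k) - sum_i phi_i gamma(k-i) = c_k,
  c_k = sigma^2 * sum_{j=k..q} theta_j psi_{j-k}   (c_k = 0 for k > q),
using gamma(-m) = gamma(m).
psi-weights needed (psi_j = theta_j + sum_i phi_i psi_{j-i}):
  psi_1 = theta_1 + phi_1 = 0.222 + (-0.691) = -0.469
Right-hand sides:
  c_0 = sigma^2 (1 + theta_1 psi_1) = 4 * (1 + (0.222)(-0.469)) = 4 * 0.895882 = 3.583528
  c_1 = sigma^2 theta_1 = 4 * (0.222) = 0.888
  c_2 = 0
Equations for k = 0 and k = 1 (AR order 1):
  gamma(0) = phi_1 gamma(1) + c_0
  gamma(1) = phi_1 gamma(0) + c_1
Substituting the second into the first: gamma(0) (1 - phi_1^2) = c_0 + phi_1 c_1, so
  gamma(0) = (c_0 + phi_1 c_1) / (1 - phi_1^2) = (3.583528 + (-0.691)(0.888)) / (1 - (-0.691)^2) = 2.96992 / 0.522519 = 5.683851.
Therefore gamma(0) = 5.6839 (to 4 decimal places).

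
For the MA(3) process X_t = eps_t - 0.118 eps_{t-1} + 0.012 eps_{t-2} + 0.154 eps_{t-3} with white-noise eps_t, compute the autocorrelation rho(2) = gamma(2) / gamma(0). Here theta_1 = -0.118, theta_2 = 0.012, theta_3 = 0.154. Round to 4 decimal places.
\rho(2) = -0.0059

For an MA(q) process with theta_0 = 1, the autocovariance is
  gamma(k) = sigma^2 * sum_{i=0..q-k} theta_i * theta_{i+k},
and rho(k) = gamma(k) / gamma(0). Sigma^2 cancels.
  numerator   = (1)*(0.012) + (-0.118)*(0.154) = -0.006172.
  denominator = (1)^2 + (-0.118)^2 + (0.012)^2 + (0.154)^2 = 1.037784.
  rho(2) = -0.006172 / 1.037784 = -0.0059.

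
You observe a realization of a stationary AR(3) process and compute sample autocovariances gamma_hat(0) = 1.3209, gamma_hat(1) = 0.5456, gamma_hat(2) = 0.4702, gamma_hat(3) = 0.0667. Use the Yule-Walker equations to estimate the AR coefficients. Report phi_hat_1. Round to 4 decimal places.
\hat\phi_{1} = 0.3650

The Yule-Walker equations for an AR(p) process read, in matrix form,
  Gamma_p phi = r_p,   with   (Gamma_p)_{ij} = gamma(|i - j|),
                       (r_p)_i = gamma(i),   i,j = 1..p.
Substitute the sample gammas (Toeplitz matrix and right-hand side of size 3):
  Gamma_p = [[1.3209, 0.5456, 0.4702], [0.5456, 1.3209, 0.5456], [0.4702, 0.5456, 1.3209]]
  r_p     = [0.5456, 0.4702, 0.0667]
Written out (R1..R3):
  (R1) 1.3209 phi_1 + 0.5456 phi_2 + 0.4702 phi_3 = 0.5456
  (R2) 0.5456 phi_1 + 1.3209 phi_2 + 0.5456 phi_3 = 0.4702
  (R3) 0.4702 phi_1 + 0.5456 phi_2 + 1.3209 phi_3 = 0.0667
Gaussian elimination:
  R2 <- R2 - (0.5456/1.3209) R1 = R2 - (0.413052) R1:  1.095539 phi_2 + 0.351383 phi_3 = 0.244839
  R3 <- R3 - (0.4702/1.3209) R1 = R3 - (0.355969) R1:  0.351383 phi_2 + 1.153523 phi_3 = -0.127517
  R3 <- R3 - (0.351383/1.095539) R2 = R3 - (0.32074) R2:  1.040821 phi_3 = -0.206047
Back-substitution:
  phi_hat_3 = -0.206047 / 1.040821 = -0.197965
  phi_hat_2 = (0.244839 - (0.351383)(-0.197965)) / 1.095539 = 0.286983
  phi_hat_1 = (0.5456 - (0.5456)(0.286983) - (0.4702)(-0.197965)) / 1.3209 = 0.364983
So phi_hat = [0.3650, 0.2870, -0.1980].
Therefore phi_hat_1 = 0.3650.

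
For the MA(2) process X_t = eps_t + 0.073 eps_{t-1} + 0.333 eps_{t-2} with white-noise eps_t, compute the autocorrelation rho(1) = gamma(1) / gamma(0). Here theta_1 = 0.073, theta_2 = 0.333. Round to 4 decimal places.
\rho(1) = 0.0872

For an MA(q) process with theta_0 = 1, the autocovariance is
  gamma(k) = sigma^2 * sum_{i=0..q-k} theta_i * theta_{i+k},
and rho(k) = gamma(k) / gamma(0). Sigma^2 cancels.
  numerator   = (1)*(0.073) + (0.073)*(0.333) = 0.097309.
  denominator = (1)^2 + (0.073)^2 + (0.333)^2 = 1.116218.
  rho(1) = 0.097309 / 1.116218 = 0.0872.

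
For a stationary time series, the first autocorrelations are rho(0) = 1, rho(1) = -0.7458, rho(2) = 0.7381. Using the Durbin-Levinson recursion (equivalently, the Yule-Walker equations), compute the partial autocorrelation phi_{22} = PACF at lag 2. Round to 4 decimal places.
\phi_{22} = 0.4098

The PACF at lag k is phi_{kk}, the last component of the solution
to the Yule-Walker system G_k phi = r_k where
  (G_k)_{ij} = rho(|i - j|), (r_k)_i = rho(i), i,j = 1..k.
Equivalently, Durbin-Levinson gives phi_{kk} iteratively:
  phi_{11} = rho(1)
  phi_{kk} = [rho(k) - sum_{j=1..k-1} phi_{k-1,j} rho(k-j)]
            / [1 - sum_{j=1..k-1} phi_{k-1,j} rho(j)],
  phi_{k,j} = phi_{k-1,j} - phi_{kk} phi_{k-1,k-j},  j = 1..k-1.
Step k = 1:
  phi_11 = rho(1) = -0.7458.
Step k = 2:
  phi_22 = [rho(2) - phi_11 rho(1)] / [1 - phi_11 rho(1)] = [0.7381 - (-0.7458)(-0.7458)] / [1 - (-0.7458)(-0.7458)]
         = 0.18188236 / 0.44378236 = 0.4098.
Therefore phi_{22} = 0.4098.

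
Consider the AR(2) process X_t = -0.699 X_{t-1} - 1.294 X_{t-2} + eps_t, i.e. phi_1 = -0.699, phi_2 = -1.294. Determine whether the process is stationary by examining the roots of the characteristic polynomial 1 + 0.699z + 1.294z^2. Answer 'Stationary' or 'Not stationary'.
\text{Not stationary}

The AR(p) characteristic polynomial is P(z) = 1 + 0.699z + 1.294z^2.
Stationarity requires all roots to lie outside the unit circle, i.e. |z| > 1 for every root.
Set 1 + (0.699) z + (1.294) z^2 = 0, i.e. a z^2 + b z + c = 0 with a = 1.294, b = 0.699, c = 1.
Discriminant D = b^2 - 4ac = (0.699)^2 - 4*(1.294)*1 = 0.488601 - (5.176) = -4.687399.
D < 0, so the roots are the complex-conjugate pair z = (-b +/- i sqrt(-D)) / (2a) = -0.2701 +/- 0.8366i.
For a conjugate pair |z|^2 = z * conj(z) = (product of roots) = c/a = 1/(1.294) = 0.772798, so |z| = sqrt(0.772798) = 0.8791 for both roots.
Moduli of all roots: 0.8791, 0.8791.
All moduli strictly greater than 1? No.
Verdict: Not stationary.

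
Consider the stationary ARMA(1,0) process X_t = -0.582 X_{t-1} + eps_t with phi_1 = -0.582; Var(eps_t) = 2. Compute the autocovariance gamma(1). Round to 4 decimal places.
\gamma(1) = -1.7602

Multiply the model equation by X_{t-k} and take expectations. With theta_0 = psi_0 = 1 and psi_j the MA(infinity) weights, this gives
  gamma(k) - sum_i phi_i gamma(k-i) = c_k,
  c_k = sigma^2 * sum_{j=k..q} theta_j psi_{j-k}   (c_k = 0 for k > q),
using gamma(-m) = gamma(m).
Pure AR (q = 0): c_0 = sigma^2 = 2, c_k = 0 for k >= 1.
Equations for k = 0 and k = 1 (AR order 1):
  gamma(0) = phi_1 gamma(1) + c_0
  gamma(1) = phi_1 gamma(0) + c_1
Substituting the second into the first: gamma(0) (1 - phi_1^2) = c_0 + phi_1 c_1, so
  gamma(0) = c_0 / (1 - phi_1^2) = 2 / (1 - (-0.582)^2) = 2 / 0.661276 = 3.024456.
  gamma(1) = phi_1 gamma(0) = (-0.582)(3.024456) = -1.760233.
Therefore gamma(1) = -1.7602 (to 4 decimal places).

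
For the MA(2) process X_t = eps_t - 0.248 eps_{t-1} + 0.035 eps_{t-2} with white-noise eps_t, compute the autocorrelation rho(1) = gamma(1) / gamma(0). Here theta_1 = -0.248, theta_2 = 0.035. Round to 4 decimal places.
\rho(1) = -0.2415

For an MA(q) process with theta_0 = 1, the autocovariance is
  gamma(k) = sigma^2 * sum_{i=0..q-k} theta_i * theta_{i+k},
and rho(k) = gamma(k) / gamma(0). Sigma^2 cancels.
  numerator   = (1)*(-0.248) + (-0.248)*(0.035) = -0.25668.
  denominator = (1)^2 + (-0.248)^2 + (0.035)^2 = 1.062729.
  rho(1) = -0.25668 / 1.062729 = -0.2415.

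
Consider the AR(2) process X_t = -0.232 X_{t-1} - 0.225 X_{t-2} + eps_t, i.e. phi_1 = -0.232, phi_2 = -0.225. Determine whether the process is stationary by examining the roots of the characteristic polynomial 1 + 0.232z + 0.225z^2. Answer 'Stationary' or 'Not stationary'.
\text{Stationary}

The AR(p) characteristic polynomial is P(z) = 1 + 0.232z + 0.225z^2.
Stationarity requires all roots to lie outside the unit circle, i.e. |z| > 1 for every root.
Set 1 + (0.232) z + (0.225) z^2 = 0, i.e. a z^2 + b z + c = 0 with a = 0.225, b = 0.232, c = 1.
Discriminant D = b^2 - 4ac = (0.232)^2 - 4*(0.225)*1 = 0.053824 - (0.9) = -0.846176.
D < 0, so the roots are the complex-conjugate pair z = (-b +/- i sqrt(-D)) / (2a) = -0.5156 +/- 2.0442i.
For a conjugate pair |z|^2 = z * conj(z) = (product of roots) = c/a = 1/(0.225) = 4.444444, so |z| = sqrt(4.444444) = 2.1082 for both roots.
Moduli of all roots: 2.1082, 2.1082.
All moduli strictly greater than 1? Yes.
Verdict: Stationary.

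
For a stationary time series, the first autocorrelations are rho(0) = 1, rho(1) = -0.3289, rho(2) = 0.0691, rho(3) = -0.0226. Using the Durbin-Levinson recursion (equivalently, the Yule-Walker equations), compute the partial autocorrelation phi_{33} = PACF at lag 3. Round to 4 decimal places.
\phi_{33} = -0.0149

The PACF at lag k is phi_{kk}, the last component of the solution
to the Yule-Walker system G_k phi = r_k where
  (G_k)_{ij} = rho(|i - j|), (r_k)_i = rho(i), i,j = 1..k.
Equivalently, Durbin-Levinson gives phi_{kk} iteratively:
  phi_{11} = rho(1)
  phi_{kk} = [rho(k) - sum_{j=1..k-1} phi_{k-1,j} rho(k-j)]
            / [1 - sum_{j=1..k-1} phi_{k-1,j} rho(j)],
  phi_{k,j} = phi_{k-1,j} - phi_{kk} phi_{k-1,k-j},  j = 1..k-1.
Step k = 1:
  phi_11 = rho(1) = -0.3289.
Step k = 2:
  phi_22 = [rho(2) - phi_11 rho(1)] / [1 - phi_11 rho(1)] = [0.0691 - (-0.3289)(-0.3289)] / [1 - (-0.3289)(-0.3289)]
         = -0.03907521 / 0.89182479 = -0.043815.
  Update: phi_21 = phi_11 - phi_22 phi_11 = -0.3289 - (-0.043815)(-0.3289) = -0.343311.
Step k = 3:
  phi_33 = [rho(3) - phi_21 rho(2) - phi_22 rho(1)] / [1 - phi_21 rho(1) - phi_22 rho(2)]
    numerator   = -0.0226 - (-0.343311)(0.0691) - (-0.043815)(-0.3289) = -0.01328795
    denominator = 1 - (-0.343311)(-0.3289) - (-0.043815)(0.0691) = 0.89011271
  phi_33 = -0.01328795 / 0.89011271 = -0.0149.
Therefore phi_{33} = -0.0149.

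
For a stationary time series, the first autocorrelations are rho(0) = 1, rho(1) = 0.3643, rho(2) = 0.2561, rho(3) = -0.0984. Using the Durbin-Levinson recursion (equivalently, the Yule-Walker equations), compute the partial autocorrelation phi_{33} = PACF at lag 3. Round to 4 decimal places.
\phi_{33} = -0.2710

The PACF at lag k is phi_{kk}, the last component of the solution
to the Yule-Walker system G_k phi = r_k where
  (G_k)_{ij} = rho(|i - j|), (r_k)_i = rho(i), i,j = 1..k.
Equivalently, Durbin-Levinson gives phi_{kk} iteratively:
  phi_{11} = rho(1)
  phi_{kk} = [rho(k) - sum_{j=1..k-1} phi_{k-1,j} rho(k-j)]
            / [1 - sum_{j=1..k-1} phi_{k-1,j} rho(j)],
  phi_{k,j} = phi_{k-1,j} - phi_{kk} phi_{k-1,k-j},  j = 1..k-1.
Step k = 1:
  phi_11 = rho(1) = 0.3643.
Step k = 2:
  phi_22 = [rho(2) - phi_11 rho(1)] / [1 - phi_11 rho(1)] = [0.2561 - (0.3643)(0.3643)] / [1 - (0.3643)(0.3643)]
         = 0.12338551 / 0.86728551 = 0.142266.
  Update: phi_21 = phi_11 - phi_22 phi_11 = 0.3643 - (0.142266)(0.3643) = 0.312472.
Step k = 3:
  phi_33 = [rho(3) - phi_21 rho(2) - phi_22 rho(1)] / [1 - phi_21 rho(1) - phi_22 rho(2)]
    numerator   = -0.0984 - (0.312472)(0.2561) - (0.142266)(0.3643) = -0.23025179
    denominator = 1 - (0.312472)(0.3643) - (0.142266)(0.2561) = 0.84973191
  phi_33 = -0.23025179 / 0.84973191 = -0.271.
Therefore phi_{33} = -0.2710.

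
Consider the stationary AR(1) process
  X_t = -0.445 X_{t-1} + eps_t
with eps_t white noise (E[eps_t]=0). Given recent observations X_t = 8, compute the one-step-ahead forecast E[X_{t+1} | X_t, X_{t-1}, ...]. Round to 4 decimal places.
E[X_{t+1} \mid \mathcal F_t] = -3.5600

For an AR(p) model X_t = c + sum_i phi_i X_{t-i} + eps_t, the
one-step-ahead conditional mean is
  E[X_{t+1} | X_t, ...] = c + sum_i phi_i X_{t+1-i}.
Substitute known values:
  E[X_{t+1} | ...] = (-0.445) * (8)
                   = -3.5600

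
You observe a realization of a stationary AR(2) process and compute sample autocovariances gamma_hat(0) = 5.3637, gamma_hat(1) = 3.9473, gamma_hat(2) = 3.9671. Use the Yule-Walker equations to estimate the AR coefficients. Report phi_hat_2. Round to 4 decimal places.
\hat\phi_{2} = 0.4320

The Yule-Walker equations for an AR(p) process read, in matrix form,
  Gamma_p phi = r_p,   with   (Gamma_p)_{ij} = gamma(|i - j|),
                       (r_p)_i = gamma(i),   i,j = 1..p.
Substitute the sample gammas (Toeplitz matrix and right-hand side of size 2):
  Gamma_p = [[5.3637, 3.9473], [3.9473, 5.3637]]
  r_p     = [3.9473, 3.9671]
Written out:
  5.3637 phi_1 + 3.9473 phi_2 = 3.9473
  3.9473 phi_1 + 5.3637 phi_2 = 3.9671
Solve by Cramer's rule:
  det = gamma(0)^2 - gamma(1)^2 = (5.3637)^2 - (3.9473)^2 = 28.76927769 - 15.58117729 = 13.1881004
  phi_hat_1 = [gamma(1) gamma(0) - gamma(1) gamma(2)] / det = [(3.9473)(5.3637) - (3.9473)(3.9671)] / 13.1881004 = 5.51279918 / 13.1881004 = 0.418
  phi_hat_2 = [gamma(0) gamma(2) - gamma(1)^2] / det = [(5.3637)(3.9671) - (3.9473)^2] / 13.1881004 = 5.69715698 / 13.1881004 = 0.432
So phi_hat = [0.4180, 0.4320].
Therefore phi_hat_2 = 0.4320.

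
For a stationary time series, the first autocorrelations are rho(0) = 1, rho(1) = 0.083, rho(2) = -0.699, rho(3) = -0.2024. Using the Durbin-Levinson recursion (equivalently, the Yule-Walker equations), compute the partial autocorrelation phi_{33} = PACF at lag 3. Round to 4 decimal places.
\phi_{33} = -0.0899

The PACF at lag k is phi_{kk}, the last component of the solution
to the Yule-Walker system G_k phi = r_k where
  (G_k)_{ij} = rho(|i - j|), (r_k)_i = rho(i), i,j = 1..k.
Equivalently, Durbin-Levinson gives phi_{kk} iteratively:
  phi_{11} = rho(1)
  phi_{kk} = [rho(k) - sum_{j=1..k-1} phi_{k-1,j} rho(k-j)]
            / [1 - sum_{j=1..k-1} phi_{k-1,j} rho(j)],
  phi_{k,j} = phi_{k-1,j} - phi_{kk} phi_{k-1,k-j},  j = 1..k-1.
Step k = 1:
  phi_11 = rho(1) = 0.083.
Step k = 2:
  phi_22 = [rho(2) - phi_11 rho(1)] / [1 - phi_11 rho(1)] = [-0.699 - (0.083)(0.083)] / [1 - (0.083)(0.083)]
         = -0.705889 / 0.993111 = -0.710786.
  Update: phi_21 = phi_11 - phi_22 phi_11 = 0.083 - (-0.710786)(0.083) = 0.141995.
Step k = 3:
  phi_33 = [rho(3) - phi_21 rho(2) - phi_22 rho(1)] / [1 - phi_21 rho(1) - phi_22 rho(2)]
    numerator   = -0.2024 - (0.141995)(-0.699) - (-0.710786)(0.083) = -0.04415015
    denominator = 1 - (0.141995)(0.083) - (-0.710786)(-0.699) = 0.49137526
  phi_33 = -0.04415015 / 0.49137526 = -0.0899.
Therefore phi_{33} = -0.0899.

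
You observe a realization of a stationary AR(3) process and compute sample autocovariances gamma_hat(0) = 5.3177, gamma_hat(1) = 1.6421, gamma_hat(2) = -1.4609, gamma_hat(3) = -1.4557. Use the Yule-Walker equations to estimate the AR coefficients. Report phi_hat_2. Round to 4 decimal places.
\hat\phi_{2} = -0.3930

The Yule-Walker equations for an AR(p) process read, in matrix form,
  Gamma_p phi = r_p,   with   (Gamma_p)_{ij} = gamma(|i - j|),
                       (r_p)_i = gamma(i),   i,j = 1..p.
Substitute the sample gammas (Toeplitz matrix and right-hand side of size 3):
  Gamma_p = [[5.3177, 1.6421, -1.4609], [1.6421, 5.3177, 1.6421], [-1.4609, 1.6421, 5.3177]]
  r_p     = [1.6421, -1.4609, -1.4557]
Written out (R1..R3):
  (R1) 5.3177 phi_1 + 1.6421 phi_2 - 1.4609 phi_3 = 1.6421
  (R2) 1.6421 phi_1 + 5.3177 phi_2 + 1.6421 phi_3 = -1.4609
  (R3) -1.4609 phi_1 + 1.6421 phi_2 + 5.3177 phi_3 = -1.4557
Gaussian elimination:
  R2 <- R2 - (1.6421/5.3177) R1 = R2 - (0.308799) R1:  4.810621 phi_2 + 2.093224 phi_3 = -1.967979
  R3 <- R3 - (-1.4609/5.3177) R1 = R3 - (-0.274724) R1:  2.093224 phi_2 + 4.916356 phi_3 = -1.004576
  R3 <- R3 - (2.093224/4.810621) R2 = R3 - (0.435126) R2:  4.00554 phi_3 = -0.148258
Back-substitution:
  phi_hat_3 = -0.148258 / 4.00554 = -0.037013
  phi_hat_2 = (-1.967979 - (2.093224)(-0.037013)) / 4.810621 = -0.392985
  phi_hat_1 = (1.6421 - (1.6421)(-0.392985) - (-1.4609)(-0.037013)) / 5.3177 = 0.419984
So phi_hat = [0.4200, -0.3930, -0.0370].
Therefore phi_hat_2 = -0.3930.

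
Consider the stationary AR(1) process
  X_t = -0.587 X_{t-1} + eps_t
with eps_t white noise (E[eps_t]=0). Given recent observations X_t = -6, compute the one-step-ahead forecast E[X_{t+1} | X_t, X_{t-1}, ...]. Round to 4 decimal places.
E[X_{t+1} \mid \mathcal F_t] = 3.5220

For an AR(p) model X_t = c + sum_i phi_i X_{t-i} + eps_t, the
one-step-ahead conditional mean is
  E[X_{t+1} | X_t, ...] = c + sum_i phi_i X_{t+1-i}.
Substitute known values:
  E[X_{t+1} | ...] = (-0.587) * (-6)
                   = 3.5220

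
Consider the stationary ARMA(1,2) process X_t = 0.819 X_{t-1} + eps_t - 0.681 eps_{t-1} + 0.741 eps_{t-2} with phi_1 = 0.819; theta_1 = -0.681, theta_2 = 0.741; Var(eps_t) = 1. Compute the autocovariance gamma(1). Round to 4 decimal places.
\gamma(1) = 2.0702

Multiply the model equation by X_{t-k} and take expectations. With theta_0 = psi_0 = 1 and psi_j the MA(infinity) weights, this gives
  gamma(k) - sum_i phi_i gamma(k-i) = c_k,
  c_k = sigma^2 * sum_{j=k..q} theta_j psi_{j-k}   (c_k = 0 for k > q),
using gamma(-m) = gamma(m).
psi-weights needed (psi_j = theta_j + sum_i phi_i psi_{j-i}):
  psi_1 = theta_1 + phi_1 = -0.681 + (0.819) = 0.138
  psi_2 = theta_2 + phi_1 psi_1 = 0.741 + (0.819)(0.138) = 0.854022
Right-hand sides:
  c_0 = sigma^2 (1 + theta_1 psi_1 + theta_2 psi_2) = 1 * (1 + (-0.681)(0.138) + (0.741)(0.854022)) = 1 * 1.538852 = 1.538852
  c_1 = sigma^2 (theta_1 + theta_2 psi_1) = 1 * (-0.681 + (0.741)(0.138)) = -0.578742
  c_2 = sigma^2 theta_2 = 1 * (0.741) = 0.741
Equations for k = 0 and k = 1 (AR order 1):
  gamma(0) = phi_1 gamma(1) + c_0
  gamma(1) = phi_1 gamma(0) + c_1
Substituting the second into the first: gamma(0) (1 - phi_1^2) = c_0 + phi_1 c_1, so
  gamma(0) = (c_0 + phi_1 c_1) / (1 - phi_1^2) = (1.538852 + (0.819)(-0.578742)) / (1 - (0.819)^2) = 1.064863 / 0.329239 = 3.234315.
  gamma(1) = phi_1 gamma(0) + c_1 = (0.819)(3.234315) + (-0.578742) = 2.070162.
Therefore gamma(1) = 2.0702 (to 4 decimal places).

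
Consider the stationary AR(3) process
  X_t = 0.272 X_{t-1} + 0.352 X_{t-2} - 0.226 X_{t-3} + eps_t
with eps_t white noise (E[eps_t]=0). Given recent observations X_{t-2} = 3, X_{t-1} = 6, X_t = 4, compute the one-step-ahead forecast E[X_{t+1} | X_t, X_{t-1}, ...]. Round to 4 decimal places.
E[X_{t+1} \mid \mathcal F_t] = 2.5220

For an AR(p) model X_t = c + sum_i phi_i X_{t-i} + eps_t, the
one-step-ahead conditional mean is
  E[X_{t+1} | X_t, ...] = c + sum_i phi_i X_{t+1-i}.
Substitute known values:
  E[X_{t+1} | ...] = (0.272) * (4) + (0.352) * (6) + (-0.226) * (3)
                   = 2.5220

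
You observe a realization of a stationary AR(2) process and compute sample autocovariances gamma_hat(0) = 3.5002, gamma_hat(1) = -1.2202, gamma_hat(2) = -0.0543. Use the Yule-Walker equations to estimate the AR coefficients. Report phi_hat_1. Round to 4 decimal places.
\hat\phi_{1} = -0.4030

The Yule-Walker equations for an AR(p) process read, in matrix form,
  Gamma_p phi = r_p,   with   (Gamma_p)_{ij} = gamma(|i - j|),
                       (r_p)_i = gamma(i),   i,j = 1..p.
Substitute the sample gammas (Toeplitz matrix and right-hand side of size 2):
  Gamma_p = [[3.5002, -1.2202], [-1.2202, 3.5002]]
  r_p     = [-1.2202, -0.0543]
Written out:
  3.5002 phi_1 - 1.2202 phi_2 = -1.2202
  -1.2202 phi_1 + 3.5002 phi_2 = -0.0543
Solve by Cramer's rule:
  det = gamma(0)^2 - gamma(1)^2 = (3.5002)^2 - (-1.2202)^2 = 12.25140004 - 1.48888804 = 10.762512
  phi_hat_1 = [gamma(1) gamma(0) - gamma(1) gamma(2)] / det = [(-1.2202)(3.5002) - (-1.2202)(-0.0543)] / 10.762512 = -4.3372009 / 10.762512 = -0.403
  phi_hat_2 = [gamma(0) gamma(2) - gamma(1)^2] / det = [(3.5002)(-0.0543) - (-1.2202)^2] / 10.762512 = -1.6789489 / 10.762512 = -0.156
So phi_hat = [-0.4030, -0.1560].
Therefore phi_hat_1 = -0.4030.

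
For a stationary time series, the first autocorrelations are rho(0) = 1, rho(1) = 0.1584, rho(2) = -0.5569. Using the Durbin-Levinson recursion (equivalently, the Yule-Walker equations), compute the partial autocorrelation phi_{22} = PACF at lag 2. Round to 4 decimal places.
\phi_{22} = -0.5970

The PACF at lag k is phi_{kk}, the last component of the solution
to the Yule-Walker system G_k phi = r_k where
  (G_k)_{ij} = rho(|i - j|), (r_k)_i = rho(i), i,j = 1..k.
Equivalently, Durbin-Levinson gives phi_{kk} iteratively:
  phi_{11} = rho(1)
  phi_{kk} = [rho(k) - sum_{j=1..k-1} phi_{k-1,j} rho(k-j)]
            / [1 - sum_{j=1..k-1} phi_{k-1,j} rho(j)],
  phi_{k,j} = phi_{k-1,j} - phi_{kk} phi_{k-1,k-j},  j = 1..k-1.
Step k = 1:
  phi_11 = rho(1) = 0.1584.
Step k = 2:
  phi_22 = [rho(2) - phi_11 rho(1)] / [1 - phi_11 rho(1)] = [-0.5569 - (0.1584)(0.1584)] / [1 - (0.1584)(0.1584)]
         = -0.58199056 / 0.97490944 = -0.597.
Therefore phi_{22} = -0.5970.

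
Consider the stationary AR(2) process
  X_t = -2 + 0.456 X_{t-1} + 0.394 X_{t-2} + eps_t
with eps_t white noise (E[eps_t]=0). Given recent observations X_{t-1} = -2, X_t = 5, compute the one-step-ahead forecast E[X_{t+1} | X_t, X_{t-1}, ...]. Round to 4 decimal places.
E[X_{t+1} \mid \mathcal F_t] = -0.5080

For an AR(p) model X_t = c + sum_i phi_i X_{t-i} + eps_t, the
one-step-ahead conditional mean is
  E[X_{t+1} | X_t, ...] = c + sum_i phi_i X_{t+1-i}.
Substitute known values:
  E[X_{t+1} | ...] = -2 + (0.456) * (5) + (0.394) * (-2)
                   = -0.5080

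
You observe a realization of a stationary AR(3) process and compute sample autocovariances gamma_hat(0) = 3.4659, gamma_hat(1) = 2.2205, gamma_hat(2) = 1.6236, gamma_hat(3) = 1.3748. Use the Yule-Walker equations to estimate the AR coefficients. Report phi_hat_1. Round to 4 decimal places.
\hat\phi_{1} = 0.5670

The Yule-Walker equations for an AR(p) process read, in matrix form,
  Gamma_p phi = r_p,   with   (Gamma_p)_{ij} = gamma(|i - j|),
                       (r_p)_i = gamma(i),   i,j = 1..p.
Substitute the sample gammas (Toeplitz matrix and right-hand side of size 3):
  Gamma_p = [[3.4659, 2.2205, 1.6236], [2.2205, 3.4659, 2.2205], [1.6236, 2.2205, 3.4659]]
  r_p     = [2.2205, 1.6236, 1.3748]
Written out (R1..R3):
  (R1) 3.4659 phi_1 + 2.2205 phi_2 + 1.6236 phi_3 = 2.2205
  (R2) 2.2205 phi_1 + 3.4659 phi_2 + 2.2205 phi_3 = 1.6236
  (R3) 1.6236 phi_1 + 2.2205 phi_2 + 3.4659 phi_3 = 1.3748
Gaussian elimination:
  R2 <- R2 - (2.2205/3.4659) R1 = R2 - (0.640671) R1:  2.043291 phi_2 + 1.180307 phi_3 = 0.200991
  R3 <- R3 - (1.6236/3.4659) R1 = R3 - (0.46845) R1:  1.180307 phi_2 + 2.705325 phi_3 = 0.334607
  R3 <- R3 - (1.180307/2.043291) R2 = R3 - (0.57765) R2:  2.02352 phi_3 = 0.218505
Back-substitution:
  phi_hat_3 = 0.218505 / 2.02352 = 0.107983
  phi_hat_2 = (0.200991 - (1.180307)(0.107983)) / 2.043291 = 0.03599
  phi_hat_1 = (2.2205 - (2.2205)(0.03599) - (1.6236)(0.107983)) / 3.4659 = 0.567028
So phi_hat = [0.5670, 0.0360, 0.1080].
Therefore phi_hat_1 = 0.5670.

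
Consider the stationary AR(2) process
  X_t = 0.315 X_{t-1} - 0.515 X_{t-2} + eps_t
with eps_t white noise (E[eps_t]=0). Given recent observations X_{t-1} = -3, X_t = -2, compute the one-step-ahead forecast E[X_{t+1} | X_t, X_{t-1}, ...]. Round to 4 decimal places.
E[X_{t+1} \mid \mathcal F_t] = 0.9150

For an AR(p) model X_t = c + sum_i phi_i X_{t-i} + eps_t, the
one-step-ahead conditional mean is
  E[X_{t+1} | X_t, ...] = c + sum_i phi_i X_{t+1-i}.
Substitute known values:
  E[X_{t+1} | ...] = (0.315) * (-2) + (-0.515) * (-3)
                   = 0.9150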